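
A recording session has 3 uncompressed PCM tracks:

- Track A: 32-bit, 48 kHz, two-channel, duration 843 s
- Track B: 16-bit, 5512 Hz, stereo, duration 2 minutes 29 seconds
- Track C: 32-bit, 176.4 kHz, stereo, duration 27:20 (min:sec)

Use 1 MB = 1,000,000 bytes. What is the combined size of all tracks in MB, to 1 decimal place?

2641.4 MB

Track A: 48,000 × 843 × 4 × 2 = 323,712,000 bytes.
Track B: 2 minutes 29 seconds = 149 s; 5,512 × 149 × 2 × 2 = 3,285,152 bytes.
Track C: 27:20 (min:sec) = 1,640 s; 176,400 × 1,640 × 4 × 2 = 2,314,368,000 bytes.
Total = 2,641,365,152 bytes = 2641.4 MB.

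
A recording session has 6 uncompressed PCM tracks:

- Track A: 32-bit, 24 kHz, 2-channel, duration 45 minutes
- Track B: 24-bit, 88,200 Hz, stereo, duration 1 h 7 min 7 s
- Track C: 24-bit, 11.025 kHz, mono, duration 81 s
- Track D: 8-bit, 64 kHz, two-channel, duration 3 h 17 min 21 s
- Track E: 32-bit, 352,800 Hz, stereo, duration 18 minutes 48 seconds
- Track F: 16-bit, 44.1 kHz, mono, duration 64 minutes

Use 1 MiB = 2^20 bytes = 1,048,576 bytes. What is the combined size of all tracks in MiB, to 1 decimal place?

Track A: 45 minutes = 2,700 s; 24,000 × 2,700 × 4 × 2 = 518,400,000 bytes.
Track B: 1 h 7 min 7 s = 4,027 s; 88,200 × 4,027 × 3 × 2 = 2,131,088,400 bytes.
Track C: 11,025 × 81 × 3 × 1 = 2,679,075 bytes.
Track D: 3 h 17 min 21 s = 11,841 s; 64,000 × 11,841 × 1 × 2 = 1,515,648,000 bytes.
Track E: 18 minutes 48 seconds = 1,128 s; 352,800 × 1,128 × 4 × 2 = 3,183,667,200 bytes.
Track F: 64 minutes = 3,840 s; 44,100 × 3,840 × 2 × 1 = 338,688,000 bytes.
Total = 7,690,170,675 bytes = 7333.9 MiB.

7333.9 MiB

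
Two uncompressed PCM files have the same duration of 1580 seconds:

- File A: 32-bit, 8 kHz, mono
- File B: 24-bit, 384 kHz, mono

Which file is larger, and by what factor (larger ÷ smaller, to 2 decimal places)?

File A: 8,000 × 4 × 1 = 32,000 bytes/s.
File B: 384,000 × 3 × 1 = 1,152,000 bytes/s.
File B is larger; ratio = 1,820,160,000 / 50,560,000 = 36.00.

File B, by a factor of 36.00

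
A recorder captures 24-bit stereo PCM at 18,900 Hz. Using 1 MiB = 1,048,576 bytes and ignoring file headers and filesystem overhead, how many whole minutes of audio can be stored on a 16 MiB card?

Uncompressed byte rate = 18,900 × 3 × 2 = 113,400 bytes/s.
Capacity = 16 × 1,048,576 = 16,777,216 bytes.
16,777,216 / 113,400 ≈ 147.95 s → 2 minutes.

2 minutes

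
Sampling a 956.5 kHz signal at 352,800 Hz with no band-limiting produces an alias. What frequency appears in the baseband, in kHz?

Nyquist = 352,800/2 = 176,400 Hz; 956,500 Hz exceeds it.
Alias = |956,500 − 3×352,800| = |956,500 − 1,058,400| = 101,900 Hz = 101.9 kHz.

101.9 kHz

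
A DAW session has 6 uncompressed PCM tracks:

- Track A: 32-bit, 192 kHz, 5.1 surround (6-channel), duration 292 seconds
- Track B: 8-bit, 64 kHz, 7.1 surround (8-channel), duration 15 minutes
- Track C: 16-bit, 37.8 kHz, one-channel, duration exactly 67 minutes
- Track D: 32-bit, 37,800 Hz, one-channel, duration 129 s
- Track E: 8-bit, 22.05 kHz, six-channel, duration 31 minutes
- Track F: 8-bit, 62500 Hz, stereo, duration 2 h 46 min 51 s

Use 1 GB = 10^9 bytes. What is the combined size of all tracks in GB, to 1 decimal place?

Track A: 192,000 × 292 × 4 × 6 = 1,345,536,000 bytes.
Track B: 15 minutes = 900 s; 64,000 × 900 × 1 × 8 = 460,800,000 bytes.
Track C: exactly 67 minutes = 4,020 s; 37,800 × 4,020 × 2 × 1 = 303,912,000 bytes.
Track D: 37,800 × 129 × 4 × 1 = 19,504,800 bytes.
Track E: 31 minutes = 1,860 s; 22,050 × 1,860 × 1 × 6 = 246,078,000 bytes.
Track F: 2 h 46 min 51 s = 10,011 s; 62,500 × 10,011 × 1 × 2 = 1,251,375,000 bytes.
Total = 3,627,205,800 bytes = 3.6 GB.

3.6 GB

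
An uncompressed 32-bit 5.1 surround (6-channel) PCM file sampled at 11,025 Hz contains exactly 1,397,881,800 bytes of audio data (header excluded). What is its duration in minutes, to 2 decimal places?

Byte rate = 11,025 × 4 × 6 = 264,600 bytes/s.
Duration = 1,397,881,800 / 264,600 = 5,283 s.
5,283 s / 60 = 88.05 minutes.

88.05 minutes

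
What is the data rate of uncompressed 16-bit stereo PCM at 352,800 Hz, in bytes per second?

Bit rate = 352,800 × 16 × 2 = 11,289,600 bits/s.
11,289,600 / 8 = 1,411,200 bytes/s.

1,411,200 bytes/s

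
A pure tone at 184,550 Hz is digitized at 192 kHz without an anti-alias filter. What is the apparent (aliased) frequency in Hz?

Nyquist = 192,000/2 = 96,000 Hz; 184,550 Hz exceeds it.
Alias = |184,550 − 1×192,000| = |184,550 − 192,000| = 7,450 Hz.

7,450 Hz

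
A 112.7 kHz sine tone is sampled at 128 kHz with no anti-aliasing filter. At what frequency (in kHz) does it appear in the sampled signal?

Nyquist = 128,000/2 = 64,000 Hz; 112,700 Hz exceeds it.
Alias = |112,700 − 1×128,000| = |112,700 − 128,000| = 15,300 Hz = 15.3 kHz.

15.3 kHz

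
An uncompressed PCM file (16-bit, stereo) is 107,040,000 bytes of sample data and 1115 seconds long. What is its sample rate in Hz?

Bytes = sample_rate × seconds × bytes_per_sample × channels.
sample_rate = 107,040,000 / (1,115 × 2 × 2) = 107,040,000 / 4,460 = 24,000 Hz.

24,000 Hz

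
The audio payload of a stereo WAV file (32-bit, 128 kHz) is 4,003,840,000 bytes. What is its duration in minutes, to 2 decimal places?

Byte rate = 128,000 × 4 × 2 = 1,024,000 bytes/s.
Duration = 4,003,840,000 / 1,024,000 = 3,910 s.
3,910 s / 60 = 65.17 minutes.

65.17 minutes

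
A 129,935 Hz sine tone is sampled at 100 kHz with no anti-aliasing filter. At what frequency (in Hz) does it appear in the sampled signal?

29,935 Hz

Nyquist = 100,000/2 = 50,000 Hz; 129,935 Hz exceeds it.
Alias = |129,935 − 1×100,000| = |129,935 − 100,000| = 29,935 Hz.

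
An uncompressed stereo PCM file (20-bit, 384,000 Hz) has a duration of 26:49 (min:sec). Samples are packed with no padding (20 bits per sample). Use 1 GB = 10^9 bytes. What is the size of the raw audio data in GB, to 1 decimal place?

Duration = 26:49 (min:sec) = 1,609 s.
Bits = 384,000 × 1,609 × 20 × 2 = 24,714,240,000 bits = 3,089,280,000 bytes.
3,089,280,000 / 1,000,000,000 = 3.1 GB.

3.1 GB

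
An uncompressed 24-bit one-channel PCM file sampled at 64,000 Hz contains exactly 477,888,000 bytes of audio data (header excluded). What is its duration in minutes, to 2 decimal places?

41.48 minutes

Byte rate = 64,000 × 3 × 1 = 192,000 bytes/s.
Duration = 477,888,000 / 192,000 = 2,489 s.
2,489 s / 60 = 41.48 minutes.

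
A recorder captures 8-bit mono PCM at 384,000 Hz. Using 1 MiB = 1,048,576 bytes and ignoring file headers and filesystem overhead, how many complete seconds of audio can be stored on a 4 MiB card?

10 seconds

Uncompressed byte rate = 384,000 × 1 × 1 = 384,000 bytes/s.
Capacity = 4 × 1,048,576 = 4,194,304 bytes.
4,194,304 / 384,000 ≈ 10.92 s → 10 seconds.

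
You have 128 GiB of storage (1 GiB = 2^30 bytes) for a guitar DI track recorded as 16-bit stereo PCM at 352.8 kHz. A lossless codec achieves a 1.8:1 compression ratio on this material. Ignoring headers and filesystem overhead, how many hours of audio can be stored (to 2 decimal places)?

48.70 hours

Uncompressed byte rate = 352,800 × 2 × 2 = 1,411,200 bytes/s.
After 1.8:1 compression, effective rate ≈ 784000 bytes/s.
Capacity = 128 × 1,073,741,824 = 137,438,953,472 bytes.
137,438,953,472 / effective rate ≈ 175304.79 s → 48.70 hours.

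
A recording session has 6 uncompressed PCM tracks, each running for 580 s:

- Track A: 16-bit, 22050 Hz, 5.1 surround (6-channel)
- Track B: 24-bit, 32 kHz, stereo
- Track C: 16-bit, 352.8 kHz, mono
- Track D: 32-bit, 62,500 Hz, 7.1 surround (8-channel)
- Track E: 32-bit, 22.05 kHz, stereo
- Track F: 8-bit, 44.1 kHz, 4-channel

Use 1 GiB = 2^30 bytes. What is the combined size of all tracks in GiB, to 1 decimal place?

Track A: 22,050 × 580 × 2 × 6 = 153,468,000 bytes.
Track B: 32,000 × 580 × 3 × 2 = 111,360,000 bytes.
Track C: 352,800 × 580 × 2 × 1 = 409,248,000 bytes.
Track D: 62,500 × 580 × 4 × 8 = 1,160,000,000 bytes.
Track E: 22,050 × 580 × 4 × 2 = 102,312,000 bytes.
Track F: 44,100 × 580 × 1 × 4 = 102,312,000 bytes.
Total = 2,038,700,000 bytes = 1.9 GiB.

1.9 GiB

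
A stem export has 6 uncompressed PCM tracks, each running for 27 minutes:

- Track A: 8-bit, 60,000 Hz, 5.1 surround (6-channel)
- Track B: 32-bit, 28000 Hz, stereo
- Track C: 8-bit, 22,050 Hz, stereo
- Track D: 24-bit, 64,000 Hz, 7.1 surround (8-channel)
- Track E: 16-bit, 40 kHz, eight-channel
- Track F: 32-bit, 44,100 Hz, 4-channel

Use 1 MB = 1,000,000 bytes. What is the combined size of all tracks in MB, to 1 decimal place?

27 minutes = 1,620 s.
Track A: 60,000 × 1,620 × 1 × 6 = 583,200,000 bytes.
Track B: 28,000 × 1,620 × 4 × 2 = 362,880,000 bytes.
Track C: 22,050 × 1,620 × 1 × 2 = 71,442,000 bytes.
Track D: 64,000 × 1,620 × 3 × 8 = 2,488,320,000 bytes.
Track E: 40,000 × 1,620 × 2 × 8 = 1,036,800,000 bytes.
Track F: 44,100 × 1,620 × 4 × 4 = 1,143,072,000 bytes.
Total = 5,685,714,000 bytes = 5685.7 MB.

5685.7 MB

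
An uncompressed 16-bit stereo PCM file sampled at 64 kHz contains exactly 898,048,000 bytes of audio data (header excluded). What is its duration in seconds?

Byte rate = 64,000 × 2 × 2 = 256,000 bytes/s.
Duration = 898,048,000 / 256,000 = 3,508 s.

3,508 seconds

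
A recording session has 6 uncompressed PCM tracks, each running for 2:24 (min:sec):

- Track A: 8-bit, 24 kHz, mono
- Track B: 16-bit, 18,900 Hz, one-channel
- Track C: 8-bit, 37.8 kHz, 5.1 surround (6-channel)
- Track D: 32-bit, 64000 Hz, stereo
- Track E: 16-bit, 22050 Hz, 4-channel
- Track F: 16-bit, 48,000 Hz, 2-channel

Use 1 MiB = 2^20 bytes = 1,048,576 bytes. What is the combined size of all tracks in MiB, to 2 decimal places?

2:24 (min:sec) = 144 s.
Track A: 24,000 × 144 × 1 × 1 = 3,456,000 bytes.
Track B: 18,900 × 144 × 2 × 1 = 5,443,200 bytes.
Track C: 37,800 × 144 × 1 × 6 = 32,659,200 bytes.
Track D: 64,000 × 144 × 4 × 2 = 73,728,000 bytes.
Track E: 22,050 × 144 × 2 × 4 = 25,401,600 bytes.
Track F: 48,000 × 144 × 2 × 2 = 27,648,000 bytes.
Total = 168,336,000 bytes = 160.54 MiB.

160.54 MiB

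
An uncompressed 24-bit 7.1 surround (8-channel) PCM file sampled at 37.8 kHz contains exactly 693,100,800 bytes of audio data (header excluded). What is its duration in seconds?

764 seconds

Byte rate = 37,800 × 3 × 8 = 907,200 bytes/s.
Duration = 693,100,800 / 907,200 = 764 s.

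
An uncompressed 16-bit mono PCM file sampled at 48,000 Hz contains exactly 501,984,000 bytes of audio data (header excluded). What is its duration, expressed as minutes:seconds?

Byte rate = 48,000 × 2 × 1 = 96,000 bytes/s.
Duration = 501,984,000 / 96,000 = 5,229 s.
5,229 s = 87:09.

87:09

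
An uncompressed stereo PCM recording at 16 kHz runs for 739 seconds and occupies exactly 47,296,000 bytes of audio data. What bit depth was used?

Bytes per sample = 47,296,000 / (16,000 × 739 × 2) = 47,296,000 / 23,648,000 = 2.
Bit depth = 2 × 8 = 16 bits.

16 bits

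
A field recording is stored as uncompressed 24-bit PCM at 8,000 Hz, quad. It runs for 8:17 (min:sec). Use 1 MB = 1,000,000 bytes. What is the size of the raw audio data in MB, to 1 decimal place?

Duration = 8:17 (min:sec) = 497 s.
Bytes = 8,000 samples/s × 497 s × 3 bytes/sample × 4 ch = 47,712,000 bytes.
47,712,000 / 1,000,000 = 47.7 MB.

47.7 MB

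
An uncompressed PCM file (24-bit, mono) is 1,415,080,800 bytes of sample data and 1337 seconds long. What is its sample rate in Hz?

Bytes = sample_rate × seconds × bytes_per_sample × channels.
sample_rate = 1,415,080,800 / (1,337 × 3 × 1) = 1,415,080,800 / 4,011 = 352,800 Hz.

352,800 Hz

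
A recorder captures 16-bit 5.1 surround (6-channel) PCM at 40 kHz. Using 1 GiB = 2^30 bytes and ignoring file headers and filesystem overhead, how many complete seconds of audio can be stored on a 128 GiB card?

286,331 seconds

Uncompressed byte rate = 40,000 × 2 × 6 = 480,000 bytes/s.
Capacity = 128 × 1,073,741,824 = 137,438,953,472 bytes.
137,438,953,472 / 480,000 ≈ 286331.15 s → 286,331 seconds.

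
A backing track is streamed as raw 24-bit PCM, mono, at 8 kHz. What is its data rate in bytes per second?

Bit rate = 8,000 × 24 × 1 = 192,000 bits/s.
192,000 / 8 = 24,000 bytes/s.

24,000 bytes/s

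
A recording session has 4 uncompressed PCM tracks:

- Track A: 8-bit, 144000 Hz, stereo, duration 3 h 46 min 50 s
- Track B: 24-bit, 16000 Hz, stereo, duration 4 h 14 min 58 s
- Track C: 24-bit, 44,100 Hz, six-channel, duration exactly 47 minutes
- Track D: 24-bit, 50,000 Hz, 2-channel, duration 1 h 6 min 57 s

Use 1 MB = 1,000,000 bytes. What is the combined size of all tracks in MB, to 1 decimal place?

Track A: 3 h 46 min 50 s = 13,610 s; 144,000 × 13,610 × 1 × 2 = 3,919,680,000 bytes.
Track B: 4 h 14 min 58 s = 15,298 s; 16,000 × 15,298 × 3 × 2 = 1,468,608,000 bytes.
Track C: exactly 47 minutes = 2,820 s; 44,100 × 2,820 × 3 × 6 = 2,238,516,000 bytes.
Track D: 1 h 6 min 57 s = 4,017 s; 50,000 × 4,017 × 3 × 2 = 1,205,100,000 bytes.
Total = 8,831,904,000 bytes = 8831.9 MB.

8831.9 MB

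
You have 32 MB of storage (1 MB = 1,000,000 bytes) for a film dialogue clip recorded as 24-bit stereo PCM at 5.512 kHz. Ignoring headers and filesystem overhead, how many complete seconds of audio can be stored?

967 seconds

Uncompressed byte rate = 5,512 × 3 × 2 = 33,072 bytes/s.
Capacity = 32 × 1,000,000 = 32,000,000 bytes.
32,000,000 / 33,072 ≈ 967.59 s → 967 seconds.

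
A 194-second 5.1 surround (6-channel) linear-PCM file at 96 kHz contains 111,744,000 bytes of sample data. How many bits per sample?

Bytes per sample = 111,744,000 / (96,000 × 194 × 6) = 111,744,000 / 111,744,000 = 1.
Bit depth = 1 × 8 = 8 bits.

8 bits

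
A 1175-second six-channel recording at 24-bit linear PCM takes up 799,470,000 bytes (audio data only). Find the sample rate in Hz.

Bytes = sample_rate × seconds × bytes_per_sample × channels.
sample_rate = 799,470,000 / (1,175 × 3 × 6) = 799,470,000 / 21,150 = 37,800 Hz.

37,800 Hz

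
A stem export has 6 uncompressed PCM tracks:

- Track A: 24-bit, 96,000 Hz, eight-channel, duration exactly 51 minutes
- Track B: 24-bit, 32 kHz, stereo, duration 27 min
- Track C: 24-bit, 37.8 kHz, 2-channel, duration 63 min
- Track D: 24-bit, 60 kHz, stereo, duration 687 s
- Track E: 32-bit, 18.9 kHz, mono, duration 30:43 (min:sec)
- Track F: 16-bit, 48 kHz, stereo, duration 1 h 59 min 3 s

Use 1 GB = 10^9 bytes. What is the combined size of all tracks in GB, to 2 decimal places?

Track A: exactly 51 minutes = 3,060 s; 96,000 × 3,060 × 3 × 8 = 7,050,240,000 bytes.
Track B: 27 min = 1,620 s; 32,000 × 1,620 × 3 × 2 = 311,040,000 bytes.
Track C: 63 min = 3,780 s; 37,800 × 3,780 × 3 × 2 = 857,304,000 bytes.
Track D: 60,000 × 687 × 3 × 2 = 247,320,000 bytes.
Track E: 30:43 (min:sec) = 1,843 s; 18,900 × 1,843 × 4 × 1 = 139,330,800 bytes.
Track F: 1 h 59 min 3 s = 7,143 s; 48,000 × 7,143 × 2 × 2 = 1,371,456,000 bytes.
Total = 9,976,690,800 bytes = 9.98 GB.

9.98 GB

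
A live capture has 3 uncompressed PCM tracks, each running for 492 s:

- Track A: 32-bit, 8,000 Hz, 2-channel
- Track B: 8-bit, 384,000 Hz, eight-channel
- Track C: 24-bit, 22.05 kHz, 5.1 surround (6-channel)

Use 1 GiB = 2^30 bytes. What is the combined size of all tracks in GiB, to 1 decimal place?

Track A: 8,000 × 492 × 4 × 2 = 31,488,000 bytes.
Track B: 384,000 × 492 × 1 × 8 = 1,511,424,000 bytes.
Track C: 22,050 × 492 × 3 × 6 = 195,274,800 bytes.
Total = 1,738,186,800 bytes = 1.6 GiB.

1.6 GiB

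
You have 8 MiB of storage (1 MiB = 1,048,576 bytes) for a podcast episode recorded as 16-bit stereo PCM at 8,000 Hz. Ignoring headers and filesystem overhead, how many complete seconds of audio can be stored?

262 seconds

Uncompressed byte rate = 8,000 × 2 × 2 = 32,000 bytes/s.
Capacity = 8 × 1,048,576 = 8,388,608 bytes.
8,388,608 / 32,000 ≈ 262.14 s → 262 seconds.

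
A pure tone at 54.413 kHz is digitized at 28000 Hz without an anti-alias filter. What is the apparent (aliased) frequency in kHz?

1.587 kHz

Nyquist = 28,000/2 = 14,000 Hz; 54,413 Hz exceeds it.
Alias = |54,413 − 2×28,000| = |54,413 − 56,000| = 1,587 Hz = 1.587 kHz.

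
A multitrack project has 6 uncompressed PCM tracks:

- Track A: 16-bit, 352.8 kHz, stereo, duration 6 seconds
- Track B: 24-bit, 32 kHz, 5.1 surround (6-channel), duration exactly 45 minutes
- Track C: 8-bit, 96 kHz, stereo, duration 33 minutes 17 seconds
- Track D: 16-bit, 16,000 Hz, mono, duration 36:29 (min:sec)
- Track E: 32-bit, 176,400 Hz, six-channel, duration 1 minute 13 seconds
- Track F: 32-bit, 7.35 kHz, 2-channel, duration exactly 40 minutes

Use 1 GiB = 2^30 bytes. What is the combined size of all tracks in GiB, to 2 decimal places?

2.30 GiB

Track A: 352,800 × 6 × 2 × 2 = 8,467,200 bytes.
Track B: exactly 45 minutes = 2,700 s; 32,000 × 2,700 × 3 × 6 = 1,555,200,000 bytes.
Track C: 33 minutes 17 seconds = 1,997 s; 96,000 × 1,997 × 1 × 2 = 383,424,000 bytes.
Track D: 36:29 (min:sec) = 2,189 s; 16,000 × 2,189 × 2 × 1 = 70,048,000 bytes.
Track E: 1 minute 13 seconds = 73 s; 176,400 × 73 × 4 × 6 = 309,052,800 bytes.
Track F: exactly 40 minutes = 2,400 s; 7,350 × 2,400 × 4 × 2 = 141,120,000 bytes.
Total = 2,467,312,000 bytes = 2.30 GiB.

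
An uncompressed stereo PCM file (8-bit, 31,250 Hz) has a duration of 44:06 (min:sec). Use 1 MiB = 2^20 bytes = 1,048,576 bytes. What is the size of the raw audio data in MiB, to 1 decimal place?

Duration = 44:06 (min:sec) = 2,646 s.
Bytes = 31,250 samples/s × 2,646 s × 1 bytes/sample × 2 ch = 165,375,000 bytes.
165,375,000 / 1,048,576 = 157.7 MiB.

157.7 MiB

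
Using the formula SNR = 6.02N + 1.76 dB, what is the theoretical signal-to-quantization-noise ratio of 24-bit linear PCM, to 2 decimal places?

146.24 dB

6.02 × 24 + 1.76 = 146.24 dB.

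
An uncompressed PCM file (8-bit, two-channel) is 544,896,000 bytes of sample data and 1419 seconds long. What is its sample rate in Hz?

Bytes = sample_rate × seconds × bytes_per_sample × channels.
sample_rate = 544,896,000 / (1,419 × 1 × 2) = 544,896,000 / 2,838 = 192,000 Hz.

192,000 Hz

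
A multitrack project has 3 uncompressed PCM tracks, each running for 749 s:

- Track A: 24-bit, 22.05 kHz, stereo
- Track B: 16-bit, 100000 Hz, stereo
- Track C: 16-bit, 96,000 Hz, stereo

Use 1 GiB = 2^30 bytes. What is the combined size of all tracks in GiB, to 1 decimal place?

Track A: 22,050 × 749 × 3 × 2 = 99,092,700 bytes.
Track B: 100,000 × 749 × 2 × 2 = 299,600,000 bytes.
Track C: 96,000 × 749 × 2 × 2 = 287,616,000 bytes.
Total = 686,308,700 bytes = 0.6 GiB.

0.6 GiB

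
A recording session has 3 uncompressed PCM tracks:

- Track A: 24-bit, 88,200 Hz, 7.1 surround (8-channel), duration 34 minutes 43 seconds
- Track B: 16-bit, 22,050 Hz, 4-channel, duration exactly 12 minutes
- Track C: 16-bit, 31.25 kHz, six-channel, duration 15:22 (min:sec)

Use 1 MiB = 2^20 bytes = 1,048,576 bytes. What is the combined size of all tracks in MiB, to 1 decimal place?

4655.9 MiB

Track A: 34 minutes 43 seconds = 2,083 s; 88,200 × 2,083 × 3 × 8 = 4,409,294,400 bytes.
Track B: exactly 12 minutes = 720 s; 22,050 × 720 × 2 × 4 = 127,008,000 bytes.
Track C: 15:22 (min:sec) = 922 s; 31,250 × 922 × 2 × 6 = 345,750,000 bytes.
Total = 4,882,052,400 bytes = 4655.9 MiB.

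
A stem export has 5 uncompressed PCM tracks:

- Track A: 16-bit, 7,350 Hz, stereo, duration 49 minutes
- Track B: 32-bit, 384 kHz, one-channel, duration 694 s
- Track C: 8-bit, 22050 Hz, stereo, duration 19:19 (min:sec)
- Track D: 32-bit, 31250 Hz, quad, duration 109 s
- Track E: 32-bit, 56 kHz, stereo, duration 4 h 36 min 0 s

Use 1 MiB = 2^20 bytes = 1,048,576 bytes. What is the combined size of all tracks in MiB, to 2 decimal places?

8274.95 MiB

Track A: 49 minutes = 2,940 s; 7,350 × 2,940 × 2 × 2 = 86,436,000 bytes.
Track B: 384,000 × 694 × 4 × 1 = 1,065,984,000 bytes.
Track C: 19:19 (min:sec) = 1,159 s; 22,050 × 1,159 × 1 × 2 = 51,111,900 bytes.
Track D: 31,250 × 109 × 4 × 4 = 54,500,000 bytes.
Track E: 4 h 36 min 0 s = 16,560 s; 56,000 × 16,560 × 4 × 2 = 7,418,880,000 bytes.
Total = 8,676,911,900 bytes = 8274.95 MiB.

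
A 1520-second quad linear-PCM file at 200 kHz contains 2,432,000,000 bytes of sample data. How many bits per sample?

16 bits

Bytes per sample = 2,432,000,000 / (200,000 × 1,520 × 4) = 2,432,000,000 / 1,216,000,000 = 2.
Bit depth = 2 × 8 = 16 bits.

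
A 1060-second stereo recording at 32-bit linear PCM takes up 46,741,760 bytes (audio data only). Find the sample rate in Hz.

Bytes = sample_rate × seconds × bytes_per_sample × channels.
sample_rate = 46,741,760 / (1,060 × 4 × 2) = 46,741,760 / 8,480 = 5,512 Hz.

5,512 Hz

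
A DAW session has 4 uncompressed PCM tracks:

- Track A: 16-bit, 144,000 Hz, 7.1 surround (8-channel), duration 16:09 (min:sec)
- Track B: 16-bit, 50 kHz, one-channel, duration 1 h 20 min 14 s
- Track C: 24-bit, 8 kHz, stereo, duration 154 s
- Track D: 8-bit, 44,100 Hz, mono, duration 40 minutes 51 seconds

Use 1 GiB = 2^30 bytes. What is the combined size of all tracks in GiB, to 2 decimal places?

2.64 GiB

Track A: 16:09 (min:sec) = 969 s; 144,000 × 969 × 2 × 8 = 2,232,576,000 bytes.
Track B: 1 h 20 min 14 s = 4,814 s; 50,000 × 4,814 × 2 × 1 = 481,400,000 bytes.
Track C: 8,000 × 154 × 3 × 2 = 7,392,000 bytes.
Track D: 40 minutes 51 seconds = 2,451 s; 44,100 × 2,451 × 1 × 1 = 108,089,100 bytes.
Total = 2,829,457,100 bytes = 2.64 GiB.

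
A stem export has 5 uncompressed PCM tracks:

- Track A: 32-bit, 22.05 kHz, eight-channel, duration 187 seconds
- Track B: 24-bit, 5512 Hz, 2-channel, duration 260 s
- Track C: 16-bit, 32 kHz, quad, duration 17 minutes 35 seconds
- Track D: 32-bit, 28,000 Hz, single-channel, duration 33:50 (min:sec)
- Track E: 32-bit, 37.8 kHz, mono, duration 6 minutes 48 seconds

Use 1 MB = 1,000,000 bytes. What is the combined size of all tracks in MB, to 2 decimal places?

699.68 MB

Track A: 22,050 × 187 × 4 × 8 = 131,947,200 bytes.
Track B: 5,512 × 260 × 3 × 2 = 8,598,720 bytes.
Track C: 17 minutes 35 seconds = 1,055 s; 32,000 × 1,055 × 2 × 4 = 270,080,000 bytes.
Track D: 33:50 (min:sec) = 2,030 s; 28,000 × 2,030 × 4 × 1 = 227,360,000 bytes.
Track E: 6 minutes 48 seconds = 408 s; 37,800 × 408 × 4 × 1 = 61,689,600 bytes.
Total = 699,675,520 bytes = 699.68 MB.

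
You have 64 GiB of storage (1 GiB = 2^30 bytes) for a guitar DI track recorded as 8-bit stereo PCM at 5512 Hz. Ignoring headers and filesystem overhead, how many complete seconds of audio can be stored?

6,233,624 seconds

Uncompressed byte rate = 5,512 × 1 × 2 = 11,024 bytes/s.
Capacity = 64 × 1,073,741,824 = 68,719,476,736 bytes.
68,719,476,736 / 11,024 ≈ 6233624.52 s → 6,233,624 seconds.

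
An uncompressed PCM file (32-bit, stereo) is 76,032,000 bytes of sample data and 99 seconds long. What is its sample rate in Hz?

96,000 Hz

Bytes = sample_rate × seconds × bytes_per_sample × channels.
sample_rate = 76,032,000 / (99 × 4 × 2) = 76,032,000 / 792 = 96,000 Hz.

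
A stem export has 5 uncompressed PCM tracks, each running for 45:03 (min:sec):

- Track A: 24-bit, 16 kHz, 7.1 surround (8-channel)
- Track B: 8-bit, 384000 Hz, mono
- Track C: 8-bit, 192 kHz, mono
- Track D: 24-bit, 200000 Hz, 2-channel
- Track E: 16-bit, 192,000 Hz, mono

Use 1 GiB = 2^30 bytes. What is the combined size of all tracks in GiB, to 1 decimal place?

6.4 GiB

45:03 (min:sec) = 2,703 s.
Track A: 16,000 × 2,703 × 3 × 8 = 1,037,952,000 bytes.
Track B: 384,000 × 2,703 × 1 × 1 = 1,037,952,000 bytes.
Track C: 192,000 × 2,703 × 1 × 1 = 518,976,000 bytes.
Track D: 200,000 × 2,703 × 3 × 2 = 3,243,600,000 bytes.
Track E: 192,000 × 2,703 × 2 × 1 = 1,037,952,000 bytes.
Total = 6,876,432,000 bytes = 6.4 GiB.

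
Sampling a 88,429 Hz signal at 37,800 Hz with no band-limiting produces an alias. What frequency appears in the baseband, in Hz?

12,829 Hz

Nyquist = 37,800/2 = 18,900 Hz; 88,429 Hz exceeds it.
Alias = |88,429 − 2×37,800| = |88,429 − 75,600| = 12,829 Hz.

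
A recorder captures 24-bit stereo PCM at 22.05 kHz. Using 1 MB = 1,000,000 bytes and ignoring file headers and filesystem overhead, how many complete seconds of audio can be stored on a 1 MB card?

Uncompressed byte rate = 22,050 × 3 × 2 = 132,300 bytes/s.
Capacity = 1 × 1,000,000 = 1,000,000 bytes.
1,000,000 / 132,300 ≈ 7.56 s → 7 seconds.

7 seconds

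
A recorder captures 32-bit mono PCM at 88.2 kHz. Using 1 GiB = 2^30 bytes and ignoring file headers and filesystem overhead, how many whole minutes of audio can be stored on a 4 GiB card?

202 minutes

Uncompressed byte rate = 88,200 × 4 × 1 = 352,800 bytes/s.
Capacity = 4 × 1,073,741,824 = 4,294,967,296 bytes.
4,294,967,296 / 352,800 ≈ 12173.94 s → 202 minutes.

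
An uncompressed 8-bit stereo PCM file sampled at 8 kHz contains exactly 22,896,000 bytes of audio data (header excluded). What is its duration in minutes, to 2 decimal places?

23.85 minutes

Byte rate = 8,000 × 1 × 2 = 16,000 bytes/s.
Duration = 22,896,000 / 16,000 = 1,431 s.
1,431 s / 60 = 23.85 minutes.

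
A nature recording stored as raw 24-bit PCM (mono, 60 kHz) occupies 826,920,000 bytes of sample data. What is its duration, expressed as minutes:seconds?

Byte rate = 60,000 × 3 × 1 = 180,000 bytes/s.
Duration = 826,920,000 / 180,000 = 4,594 s.
4,594 s = 76:34.

76:34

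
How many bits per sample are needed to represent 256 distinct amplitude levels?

8 bits

log2(256) = 8.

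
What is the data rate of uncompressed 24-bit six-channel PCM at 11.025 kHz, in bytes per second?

198,450 bytes/s

Bit rate = 11,025 × 24 × 6 = 1,587,600 bits/s.
1,587,600 / 8 = 198,450 bytes/s.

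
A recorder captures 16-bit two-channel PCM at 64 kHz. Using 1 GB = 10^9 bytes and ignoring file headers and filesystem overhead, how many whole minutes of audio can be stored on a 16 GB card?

Uncompressed byte rate = 64,000 × 2 × 2 = 256,000 bytes/s.
Capacity = 16 × 1,000,000,000 = 16,000,000,000 bytes.
16,000,000,000 / 256,000 ≈ 62500 s → 1,041 minutes.

1,041 minutes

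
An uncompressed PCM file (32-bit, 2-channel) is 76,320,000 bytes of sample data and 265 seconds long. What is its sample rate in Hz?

Bytes = sample_rate × seconds × bytes_per_sample × channels.
sample_rate = 76,320,000 / (265 × 4 × 2) = 76,320,000 / 2,120 = 36,000 Hz.

36,000 Hz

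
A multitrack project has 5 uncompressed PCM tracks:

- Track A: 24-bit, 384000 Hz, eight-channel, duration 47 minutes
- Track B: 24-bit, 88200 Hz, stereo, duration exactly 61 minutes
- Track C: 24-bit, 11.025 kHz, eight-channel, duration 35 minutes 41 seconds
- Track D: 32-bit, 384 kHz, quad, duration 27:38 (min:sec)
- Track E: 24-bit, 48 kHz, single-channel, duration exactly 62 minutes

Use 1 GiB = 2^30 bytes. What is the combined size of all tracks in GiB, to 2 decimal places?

Track A: 47 minutes = 2,820 s; 384,000 × 2,820 × 3 × 8 = 25,989,120,000 bytes.
Track B: exactly 61 minutes = 3,660 s; 88,200 × 3,660 × 3 × 2 = 1,936,872,000 bytes.
Track C: 35 minutes 41 seconds = 2,141 s; 11,025 × 2,141 × 3 × 8 = 566,508,600 bytes.
Track D: 27:38 (min:sec) = 1,658 s; 384,000 × 1,658 × 4 × 4 = 10,186,752,000 bytes.
Track E: exactly 62 minutes = 3,720 s; 48,000 × 3,720 × 3 × 1 = 535,680,000 bytes.
Total = 39,214,932,600 bytes = 36.52 GiB.

36.52 GiB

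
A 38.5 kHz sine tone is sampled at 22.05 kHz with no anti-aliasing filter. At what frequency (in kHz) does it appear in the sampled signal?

Nyquist = 22,050/2 = 11,025 Hz; 38,500 Hz exceeds it.
Alias = |38,500 − 2×22,050| = |38,500 − 44,100| = 5,600 Hz = 5.6 kHz.

5.6 kHz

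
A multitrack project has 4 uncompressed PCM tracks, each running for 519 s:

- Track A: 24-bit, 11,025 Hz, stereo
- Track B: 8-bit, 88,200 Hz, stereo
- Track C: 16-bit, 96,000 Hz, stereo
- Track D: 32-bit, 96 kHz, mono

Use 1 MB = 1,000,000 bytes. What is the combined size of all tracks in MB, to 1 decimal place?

524.5 MB

Track A: 11,025 × 519 × 3 × 2 = 34,331,850 bytes.
Track B: 88,200 × 519 × 1 × 2 = 91,551,600 bytes.
Track C: 96,000 × 519 × 2 × 2 = 199,296,000 bytes.
Track D: 96,000 × 519 × 4 × 1 = 199,296,000 bytes.
Total = 524,475,450 bytes = 524.5 MB.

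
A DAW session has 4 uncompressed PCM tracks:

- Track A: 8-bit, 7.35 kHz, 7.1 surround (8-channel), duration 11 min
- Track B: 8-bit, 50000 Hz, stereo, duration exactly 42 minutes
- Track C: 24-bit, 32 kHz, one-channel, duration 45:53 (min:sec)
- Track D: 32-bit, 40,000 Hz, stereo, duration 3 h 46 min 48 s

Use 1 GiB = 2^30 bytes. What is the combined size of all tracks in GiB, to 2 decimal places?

4.57 GiB

Track A: 11 min = 660 s; 7,350 × 660 × 1 × 8 = 38,808,000 bytes.
Track B: exactly 42 minutes = 2,520 s; 50,000 × 2,520 × 1 × 2 = 252,000,000 bytes.
Track C: 45:53 (min:sec) = 2,753 s; 32,000 × 2,753 × 3 × 1 = 264,288,000 bytes.
Track D: 3 h 46 min 48 s = 13,608 s; 40,000 × 13,608 × 4 × 2 = 4,354,560,000 bytes.
Total = 4,909,656,000 bytes = 4.57 GiB.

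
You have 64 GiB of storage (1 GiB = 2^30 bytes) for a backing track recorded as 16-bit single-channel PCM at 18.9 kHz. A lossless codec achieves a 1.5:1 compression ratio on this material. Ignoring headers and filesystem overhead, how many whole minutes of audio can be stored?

Uncompressed byte rate = 18,900 × 2 × 1 = 37,800 bytes/s.
After 1.5:1 compression, effective rate ≈ 25200 bytes/s.
Capacity = 64 × 1,073,741,824 = 68,719,476,736 bytes.
68,719,476,736 / effective rate ≈ 2726963.36 s → 45,449 minutes.

45,449 minutes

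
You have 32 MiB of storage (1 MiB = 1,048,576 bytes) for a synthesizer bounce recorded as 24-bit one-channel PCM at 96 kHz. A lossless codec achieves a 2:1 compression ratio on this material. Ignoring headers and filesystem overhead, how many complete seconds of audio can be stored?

233 seconds

Uncompressed byte rate = 96,000 × 3 × 1 = 288,000 bytes/s.
After 2:1 compression, effective rate ≈ 144000 bytes/s.
Capacity = 32 × 1,048,576 = 33,554,432 bytes.
33,554,432 / effective rate ≈ 233.02 s → 233 seconds.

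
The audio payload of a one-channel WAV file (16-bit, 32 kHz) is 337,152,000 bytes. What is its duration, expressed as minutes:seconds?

87:48

Byte rate = 32,000 × 2 × 1 = 64,000 bytes/s.
Duration = 337,152,000 / 64,000 = 5,268 s.
5,268 s = 87:48.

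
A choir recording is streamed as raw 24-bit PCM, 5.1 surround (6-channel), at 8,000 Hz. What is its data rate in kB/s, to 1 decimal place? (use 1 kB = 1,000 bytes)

Bit rate = 8,000 × 24 × 6 = 1,152,000 bits/s.
1,152,000 / 8 = 144,000 B/s = 144.0 kB/s.

144.0 kB/s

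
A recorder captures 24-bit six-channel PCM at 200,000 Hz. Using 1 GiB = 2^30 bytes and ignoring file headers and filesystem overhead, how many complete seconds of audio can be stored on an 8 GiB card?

Uncompressed byte rate = 200,000 × 3 × 6 = 3,600,000 bytes/s.
Capacity = 8 × 1,073,741,824 = 8,589,934,592 bytes.
8,589,934,592 / 3,600,000 ≈ 2386.09 s → 2,386 seconds.

2,386 seconds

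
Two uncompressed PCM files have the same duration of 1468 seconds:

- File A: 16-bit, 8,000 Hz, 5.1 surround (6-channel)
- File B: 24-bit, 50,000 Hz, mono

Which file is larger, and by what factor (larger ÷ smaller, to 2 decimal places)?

File A: 8,000 × 2 × 6 = 96,000 bytes/s.
File B: 50,000 × 3 × 1 = 150,000 bytes/s.
File B is larger; ratio = 220,200,000 / 140,928,000 = 1.56.

File B, by a factor of 1.56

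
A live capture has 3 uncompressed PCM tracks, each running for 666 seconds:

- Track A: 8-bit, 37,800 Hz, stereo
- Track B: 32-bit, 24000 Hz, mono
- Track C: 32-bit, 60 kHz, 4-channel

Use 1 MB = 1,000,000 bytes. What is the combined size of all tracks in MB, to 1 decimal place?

Track A: 37,800 × 666 × 1 × 2 = 50,349,600 bytes.
Track B: 24,000 × 666 × 4 × 1 = 63,936,000 bytes.
Track C: 60,000 × 666 × 4 × 4 = 639,360,000 bytes.
Total = 753,645,600 bytes = 753.6 MB.

753.6 MB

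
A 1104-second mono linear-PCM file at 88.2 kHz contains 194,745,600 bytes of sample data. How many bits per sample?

Bytes per sample = 194,745,600 / (88,200 × 1,104 × 1) = 194,745,600 / 97,372,800 = 2.
Bit depth = 2 × 8 = 16 bits.

16 bits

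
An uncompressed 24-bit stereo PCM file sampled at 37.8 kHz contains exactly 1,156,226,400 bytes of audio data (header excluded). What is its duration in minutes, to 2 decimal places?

Byte rate = 37,800 × 3 × 2 = 226,800 bytes/s.
Duration = 1,156,226,400 / 226,800 = 5,098 s.
5,098 s / 60 = 84.97 minutes.

84.97 minutes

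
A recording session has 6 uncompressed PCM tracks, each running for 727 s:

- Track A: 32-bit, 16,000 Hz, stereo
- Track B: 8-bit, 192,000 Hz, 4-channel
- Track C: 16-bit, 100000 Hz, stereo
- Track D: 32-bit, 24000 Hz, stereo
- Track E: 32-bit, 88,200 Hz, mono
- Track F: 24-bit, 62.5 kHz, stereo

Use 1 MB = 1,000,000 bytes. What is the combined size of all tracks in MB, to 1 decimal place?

Track A: 16,000 × 727 × 4 × 2 = 93,056,000 bytes.
Track B: 192,000 × 727 × 1 × 4 = 558,336,000 bytes.
Track C: 100,000 × 727 × 2 × 2 = 290,800,000 bytes.
Track D: 24,000 × 727 × 4 × 2 = 139,584,000 bytes.
Track E: 88,200 × 727 × 4 × 1 = 256,485,600 bytes.
Track F: 62,500 × 727 × 3 × 2 = 272,625,000 bytes.
Total = 1,610,886,600 bytes = 1610.9 MB.

1610.9 MB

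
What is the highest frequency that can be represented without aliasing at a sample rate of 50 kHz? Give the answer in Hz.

25,000 Hz

Nyquist frequency = sample rate / 2 = 50,000 / 2 = 25,000 Hz.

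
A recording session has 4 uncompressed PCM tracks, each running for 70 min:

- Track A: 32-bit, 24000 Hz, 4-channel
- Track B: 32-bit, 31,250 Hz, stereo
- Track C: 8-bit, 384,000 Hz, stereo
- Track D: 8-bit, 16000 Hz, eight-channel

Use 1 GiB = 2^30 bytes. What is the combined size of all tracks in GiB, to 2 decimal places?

70 min = 4,200 s.
Track A: 24,000 × 4,200 × 4 × 4 = 1,612,800,000 bytes.
Track B: 31,250 × 4,200 × 4 × 2 = 1,050,000,000 bytes.
Track C: 384,000 × 4,200 × 1 × 2 = 3,225,600,000 bytes.
Track D: 16,000 × 4,200 × 1 × 8 = 537,600,000 bytes.
Total = 6,426,000,000 bytes = 5.98 GiB.

5.98 GiB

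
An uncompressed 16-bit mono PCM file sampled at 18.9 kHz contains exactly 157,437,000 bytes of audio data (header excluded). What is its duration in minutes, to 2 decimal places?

69.42 minutes

Byte rate = 18,900 × 2 × 1 = 37,800 bytes/s.
Duration = 157,437,000 / 37,800 = 4,165 s.
4,165 s / 60 = 69.42 minutes.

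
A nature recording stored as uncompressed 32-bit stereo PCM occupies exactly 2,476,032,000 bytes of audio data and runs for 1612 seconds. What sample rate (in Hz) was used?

Bytes = sample_rate × seconds × bytes_per_sample × channels.
sample_rate = 2,476,032,000 / (1,612 × 4 × 2) = 2,476,032,000 / 12,896 = 192,000 Hz.

192,000 Hz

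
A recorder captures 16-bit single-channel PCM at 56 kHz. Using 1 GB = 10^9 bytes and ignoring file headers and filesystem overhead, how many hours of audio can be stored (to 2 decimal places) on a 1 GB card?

2.48 hours

Uncompressed byte rate = 56,000 × 2 × 1 = 112,000 bytes/s.
Capacity = 1 × 1,000,000,000 = 1,000,000,000 bytes.
1,000,000,000 / 112,000 ≈ 8928.57 s → 2.48 hours.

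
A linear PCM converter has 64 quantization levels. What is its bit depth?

log2(64) = 6.

6 bits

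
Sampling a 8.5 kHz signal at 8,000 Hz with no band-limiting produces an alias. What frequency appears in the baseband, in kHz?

0.5 kHz

Nyquist = 8,000/2 = 4,000 Hz; 8,500 Hz exceeds it.
Alias = |8,500 − 1×8,000| = |8,500 − 8,000| = 500 Hz = 0.5 kHz.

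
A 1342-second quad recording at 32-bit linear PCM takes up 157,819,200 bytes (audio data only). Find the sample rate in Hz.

7,350 Hz

Bytes = sample_rate × seconds × bytes_per_sample × channels.
sample_rate = 157,819,200 / (1,342 × 4 × 4) = 157,819,200 / 21,472 = 7,350 Hz.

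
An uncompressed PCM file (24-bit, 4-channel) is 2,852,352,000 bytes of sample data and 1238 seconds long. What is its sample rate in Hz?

Bytes = sample_rate × seconds × bytes_per_sample × channels.
sample_rate = 2,852,352,000 / (1,238 × 3 × 4) = 2,852,352,000 / 14,856 = 192,000 Hz.

192,000 Hz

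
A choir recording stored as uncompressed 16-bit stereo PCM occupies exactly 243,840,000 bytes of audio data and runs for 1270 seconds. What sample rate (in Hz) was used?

Bytes = sample_rate × seconds × bytes_per_sample × channels.
sample_rate = 243,840,000 / (1,270 × 2 × 2) = 243,840,000 / 5,080 = 48,000 Hz.

48,000 Hz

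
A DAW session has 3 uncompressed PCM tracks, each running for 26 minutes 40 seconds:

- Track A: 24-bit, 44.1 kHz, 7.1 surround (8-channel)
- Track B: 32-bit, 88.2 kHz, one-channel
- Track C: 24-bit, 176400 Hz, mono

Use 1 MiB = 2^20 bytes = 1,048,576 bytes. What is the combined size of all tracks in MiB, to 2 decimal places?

26 minutes 40 seconds = 1,600 s.
Track A: 44,100 × 1,600 × 3 × 8 = 1,693,440,000 bytes.
Track B: 88,200 × 1,600 × 4 × 1 = 564,480,000 bytes.
Track C: 176,400 × 1,600 × 3 × 1 = 846,720,000 bytes.
Total = 3,104,640,000 bytes = 2960.82 MiB.

2960.82 MiB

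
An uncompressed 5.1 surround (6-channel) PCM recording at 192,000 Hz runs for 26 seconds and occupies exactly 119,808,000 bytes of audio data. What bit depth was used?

32 bits

Bytes per sample = 119,808,000 / (192,000 × 26 × 6) = 119,808,000 / 29,952,000 = 4.
Bit depth = 4 × 8 = 32 bits.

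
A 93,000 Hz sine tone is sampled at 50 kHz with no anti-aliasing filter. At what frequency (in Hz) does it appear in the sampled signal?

7,000 Hz

Nyquist = 50,000/2 = 25,000 Hz; 93,000 Hz exceeds it.
Alias = |93,000 − 2×50,000| = |93,000 − 100,000| = 7,000 Hz.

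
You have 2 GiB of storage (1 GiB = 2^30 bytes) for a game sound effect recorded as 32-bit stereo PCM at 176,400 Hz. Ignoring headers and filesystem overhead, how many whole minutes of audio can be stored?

25 minutes

Uncompressed byte rate = 176,400 × 4 × 2 = 1,411,200 bytes/s.
Capacity = 2 × 1,073,741,824 = 2,147,483,648 bytes.
2,147,483,648 / 1,411,200 ≈ 1521.74 s → 25 minutes.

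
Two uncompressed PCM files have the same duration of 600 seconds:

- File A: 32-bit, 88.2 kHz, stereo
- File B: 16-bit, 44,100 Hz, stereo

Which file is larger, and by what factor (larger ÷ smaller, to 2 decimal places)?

File A, by a factor of 4.00

File A: 88,200 × 4 × 2 = 705,600 bytes/s.
File B: 44,100 × 2 × 2 = 176,400 bytes/s.
File A is larger; ratio = 423,360,000 / 105,840,000 = 4.00.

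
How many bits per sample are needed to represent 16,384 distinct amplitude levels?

14 bits

log2(16,384) = 14.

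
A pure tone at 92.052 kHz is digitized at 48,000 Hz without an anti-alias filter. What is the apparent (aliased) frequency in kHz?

Nyquist = 48,000/2 = 24,000 Hz; 92,052 Hz exceeds it.
Alias = |92,052 − 2×48,000| = |92,052 − 96,000| = 3,948 Hz = 3.948 kHz.

3.948 kHz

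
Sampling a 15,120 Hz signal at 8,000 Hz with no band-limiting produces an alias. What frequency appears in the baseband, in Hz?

880 Hz

Nyquist = 8,000/2 = 4,000 Hz; 15,120 Hz exceeds it.
Alias = |15,120 − 2×8,000| = |15,120 − 16,000| = 880 Hz.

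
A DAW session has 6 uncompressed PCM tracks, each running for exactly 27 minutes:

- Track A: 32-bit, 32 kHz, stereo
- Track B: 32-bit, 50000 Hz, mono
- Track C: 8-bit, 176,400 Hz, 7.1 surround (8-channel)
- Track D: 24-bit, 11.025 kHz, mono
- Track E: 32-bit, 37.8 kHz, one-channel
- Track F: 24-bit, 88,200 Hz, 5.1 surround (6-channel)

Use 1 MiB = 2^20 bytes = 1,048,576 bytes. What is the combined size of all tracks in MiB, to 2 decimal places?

exactly 27 minutes = 1,620 s.
Track A: 32,000 × 1,620 × 4 × 2 = 414,720,000 bytes.
Track B: 50,000 × 1,620 × 4 × 1 = 324,000,000 bytes.
Track C: 176,400 × 1,620 × 1 × 8 = 2,286,144,000 bytes.
Track D: 11,025 × 1,620 × 3 × 1 = 53,581,500 bytes.
Track E: 37,800 × 1,620 × 4 × 1 = 244,944,000 bytes.
Track F: 88,200 × 1,620 × 3 × 6 = 2,571,912,000 bytes.
Total = 5,895,301,500 bytes = 5622.20 MiB.

5622.20 MiB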